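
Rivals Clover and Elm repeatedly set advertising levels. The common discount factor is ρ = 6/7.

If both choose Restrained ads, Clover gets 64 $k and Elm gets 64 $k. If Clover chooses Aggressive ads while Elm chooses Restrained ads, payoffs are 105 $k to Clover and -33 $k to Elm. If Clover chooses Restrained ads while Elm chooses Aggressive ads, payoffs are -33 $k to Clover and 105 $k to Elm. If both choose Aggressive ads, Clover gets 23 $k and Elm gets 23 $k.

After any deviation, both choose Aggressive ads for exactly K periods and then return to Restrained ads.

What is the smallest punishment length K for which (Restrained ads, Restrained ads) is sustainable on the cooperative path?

2

IC: ρ(1−ρ^K)/(1−ρ) ≥ (105−64)/(64−23) = 1.
With ρ = 6/7: need 1 − ρ^K ≥ 1·(1−6/7)/(6/7), i.e. ρ^K ≤ 0.8333.
Since (6/7)^1 = 0.8571 and (6/7)^2 = 0.7347, the smallest such K is 2.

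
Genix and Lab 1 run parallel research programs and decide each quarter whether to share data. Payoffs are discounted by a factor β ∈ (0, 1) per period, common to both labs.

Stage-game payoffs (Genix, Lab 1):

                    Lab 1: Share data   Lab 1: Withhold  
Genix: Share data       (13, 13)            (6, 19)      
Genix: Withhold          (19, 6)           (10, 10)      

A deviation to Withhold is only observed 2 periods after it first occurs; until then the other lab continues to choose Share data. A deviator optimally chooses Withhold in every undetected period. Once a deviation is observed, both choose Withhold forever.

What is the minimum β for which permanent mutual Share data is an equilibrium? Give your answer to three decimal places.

0.816

A deviator earns 19 for 2 periods, then 10 forever; cooperating earns 13 forever. Multiplying the IC by (1−β):
13 ≥ 19(1−β^2) + 10β^2, so 9·β^2 ≥ 6 and β^2 ≥ 2/3.
β ≥ (2/3)^(1/2) ≈ 0.816.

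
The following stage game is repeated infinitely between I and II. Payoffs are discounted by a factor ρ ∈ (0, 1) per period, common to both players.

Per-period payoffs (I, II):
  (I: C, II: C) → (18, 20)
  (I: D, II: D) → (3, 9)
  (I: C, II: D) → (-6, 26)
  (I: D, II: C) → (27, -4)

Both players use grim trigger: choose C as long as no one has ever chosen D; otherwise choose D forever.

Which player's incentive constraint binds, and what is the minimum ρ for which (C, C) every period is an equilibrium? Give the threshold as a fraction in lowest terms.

I's threshold: (27−18)/(27−3) = 3/8.
II's threshold: (26−20)/(26−9) = 6/17.
3/8 > 6/17, so I binds and ρ* = 3/8.

I; ρ ≥ 3/8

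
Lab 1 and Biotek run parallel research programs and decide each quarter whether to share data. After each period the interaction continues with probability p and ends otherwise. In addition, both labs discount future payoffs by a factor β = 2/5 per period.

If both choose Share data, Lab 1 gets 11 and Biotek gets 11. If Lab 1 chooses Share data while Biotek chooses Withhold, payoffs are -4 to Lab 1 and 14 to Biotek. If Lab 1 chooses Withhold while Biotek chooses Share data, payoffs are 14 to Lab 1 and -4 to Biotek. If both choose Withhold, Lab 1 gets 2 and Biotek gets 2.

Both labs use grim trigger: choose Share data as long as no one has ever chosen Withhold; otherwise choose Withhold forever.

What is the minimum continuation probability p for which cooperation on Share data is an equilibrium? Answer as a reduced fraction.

Expected continuation weight on next period's payoff is β·p = 2/5·p, which plays the role of the discount factor.
Cooperation requires 2/5·p ≥ (14−11)/(14−2) = 1/4, hence p ≥ 5/8.

5/8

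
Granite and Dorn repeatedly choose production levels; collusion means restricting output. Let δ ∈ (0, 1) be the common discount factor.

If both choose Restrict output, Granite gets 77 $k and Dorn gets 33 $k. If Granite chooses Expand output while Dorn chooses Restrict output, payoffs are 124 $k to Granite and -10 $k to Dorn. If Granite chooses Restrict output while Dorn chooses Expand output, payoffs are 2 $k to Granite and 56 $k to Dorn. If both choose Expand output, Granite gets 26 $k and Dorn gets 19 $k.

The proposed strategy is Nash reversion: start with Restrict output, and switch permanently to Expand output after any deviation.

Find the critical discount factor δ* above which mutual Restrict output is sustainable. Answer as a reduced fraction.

Granite's threshold: (124−77)/(124−26) = 47/98.
Dorn's threshold: (56−33)/(56−19) = 23/37.
47/98 < 23/37, so Dorn binds and δ* = 23/37.

23/37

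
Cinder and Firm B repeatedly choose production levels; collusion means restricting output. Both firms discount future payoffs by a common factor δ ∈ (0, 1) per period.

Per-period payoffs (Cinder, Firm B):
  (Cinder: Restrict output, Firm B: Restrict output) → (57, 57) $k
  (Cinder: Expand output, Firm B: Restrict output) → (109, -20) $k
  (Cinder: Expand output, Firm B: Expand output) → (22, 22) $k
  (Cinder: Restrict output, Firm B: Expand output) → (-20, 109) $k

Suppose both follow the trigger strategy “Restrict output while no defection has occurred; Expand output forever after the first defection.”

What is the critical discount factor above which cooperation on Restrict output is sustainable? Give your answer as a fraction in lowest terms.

52/87

Cooperation forever yields 57 each period: 57/(1−δ).
Deviating yields 109 once, then 22 forever: 109 + 22δ/(1−δ).
No profitable deviation requires 57/(1−δ) ≥ 109 + 22δ/(1−δ).
Multiplying by (1−δ): 57 ≥ 109(1−δ) + 22δ = 109 − 87δ.
So 87δ ≥ 52, i.e. δ ≥ 52/87.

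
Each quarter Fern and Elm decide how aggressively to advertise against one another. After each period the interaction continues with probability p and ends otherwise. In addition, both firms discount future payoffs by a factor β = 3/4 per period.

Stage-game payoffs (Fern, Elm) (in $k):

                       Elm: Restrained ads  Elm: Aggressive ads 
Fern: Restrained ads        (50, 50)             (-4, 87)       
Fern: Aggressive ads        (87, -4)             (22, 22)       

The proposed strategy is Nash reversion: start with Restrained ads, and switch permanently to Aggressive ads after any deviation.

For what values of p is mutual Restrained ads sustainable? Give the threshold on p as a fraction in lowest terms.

Expected continuation weight on next period's payoff is β·p = 3/4·p, which plays the role of the discount factor.
Cooperation requires 3/4·p ≥ (87−50)/(87−22) = 37/65, hence p ≥ 148/195.

148/195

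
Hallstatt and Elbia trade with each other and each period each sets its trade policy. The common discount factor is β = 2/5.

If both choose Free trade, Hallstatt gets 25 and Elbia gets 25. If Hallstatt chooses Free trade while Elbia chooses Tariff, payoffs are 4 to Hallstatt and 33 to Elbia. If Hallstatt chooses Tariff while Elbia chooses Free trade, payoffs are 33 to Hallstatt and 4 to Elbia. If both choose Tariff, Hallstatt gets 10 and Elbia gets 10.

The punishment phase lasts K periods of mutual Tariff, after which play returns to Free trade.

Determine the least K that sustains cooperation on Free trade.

Need Σ_{k=1}^{K} β^k ≥ (33−25)/(25−10) = 0.5333 at β = 2/5.
At K = 1 the sum is 0.4000 < 0.5333; at K = 2 it is 0.5600 ≥ 0.5333.
So the minimum punishment length is K = 2.

2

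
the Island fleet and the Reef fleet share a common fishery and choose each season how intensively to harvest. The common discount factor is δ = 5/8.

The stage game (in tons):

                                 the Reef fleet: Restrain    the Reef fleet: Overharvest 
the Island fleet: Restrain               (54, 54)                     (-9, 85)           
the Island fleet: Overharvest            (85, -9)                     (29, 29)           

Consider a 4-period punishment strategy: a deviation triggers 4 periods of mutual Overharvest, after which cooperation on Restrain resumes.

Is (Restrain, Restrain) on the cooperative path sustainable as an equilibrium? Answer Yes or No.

Comparing payoff streams over the 5 periods until play realigns: cooperate → 54(1+δ+…+δ^4); deviate → 85 + 29(δ+…+δ^4).
Cooperation is sustained iff (54−29)(δ+…+δ^4) ≥ 85−54.
δ+…+δ^4 = 5/8·(1−(5/8)^4)/(1−5/8) = 1.4124, and (85−54)/(54−29) = 1.2400.
1.4124 ≥ 1.2400, so cooperation is sustainable.

Yes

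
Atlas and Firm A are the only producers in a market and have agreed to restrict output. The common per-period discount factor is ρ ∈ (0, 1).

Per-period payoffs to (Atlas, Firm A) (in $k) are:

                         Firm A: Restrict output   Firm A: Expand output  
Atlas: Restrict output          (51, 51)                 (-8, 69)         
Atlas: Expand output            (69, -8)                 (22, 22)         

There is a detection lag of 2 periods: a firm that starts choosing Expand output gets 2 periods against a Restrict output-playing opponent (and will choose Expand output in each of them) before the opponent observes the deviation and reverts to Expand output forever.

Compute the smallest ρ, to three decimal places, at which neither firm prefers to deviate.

0.619

The best deviation is to choose Expand output for all 2 undetected periods, earning 69 each, then 22 forever once detected.
Deviation value: 69(1−ρ^2)/(1−ρ) + 22ρ^2/(1−ρ); cooperation value: 51/(1−ρ).
IC: 51 ≥ 69(1−ρ^2) + 22ρ^2 = 69 − 47ρ^2.
So ρ^2 ≥ 18/47, giving ρ ≥ (18/47)^(1/2) ≈ 0.619.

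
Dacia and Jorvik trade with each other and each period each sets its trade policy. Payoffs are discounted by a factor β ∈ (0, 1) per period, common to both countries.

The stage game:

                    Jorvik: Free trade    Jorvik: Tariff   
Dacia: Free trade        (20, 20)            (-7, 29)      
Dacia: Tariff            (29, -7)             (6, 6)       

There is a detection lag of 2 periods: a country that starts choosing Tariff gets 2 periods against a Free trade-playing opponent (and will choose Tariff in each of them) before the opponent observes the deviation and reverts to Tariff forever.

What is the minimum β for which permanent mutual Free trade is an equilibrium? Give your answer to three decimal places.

Deviating for the 2 undetected periods gains 29−20 = 9 per period over cooperation, then loses 20−6 = 14 per period forever once punishment starts.
Gain: 9(1 + β + … + β^1); loss: 14·β^2/(1−β).
No profitable deviation ⇔ 9(1−β^2) ≤ 14·β^2, i.e. β^2 ≥ 9/(9+14) = 9/23.
Hence β ≥ (9/23)^(1/2) ≈ 0.626.

0.626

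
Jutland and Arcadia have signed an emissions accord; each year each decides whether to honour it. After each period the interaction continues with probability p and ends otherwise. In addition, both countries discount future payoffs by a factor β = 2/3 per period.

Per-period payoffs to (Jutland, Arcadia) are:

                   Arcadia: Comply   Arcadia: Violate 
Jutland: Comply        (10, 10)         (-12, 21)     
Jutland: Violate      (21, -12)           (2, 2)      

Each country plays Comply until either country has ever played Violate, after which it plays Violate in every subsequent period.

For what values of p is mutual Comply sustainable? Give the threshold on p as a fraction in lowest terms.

33/38

With continuation probability p and discount β, the effective per-period discount factor is βp.
Grim-trigger IC: βp ≥ (21−10)/(21−2) = 11/19.
So p ≥ (11/19)/(2/3) = 33/38.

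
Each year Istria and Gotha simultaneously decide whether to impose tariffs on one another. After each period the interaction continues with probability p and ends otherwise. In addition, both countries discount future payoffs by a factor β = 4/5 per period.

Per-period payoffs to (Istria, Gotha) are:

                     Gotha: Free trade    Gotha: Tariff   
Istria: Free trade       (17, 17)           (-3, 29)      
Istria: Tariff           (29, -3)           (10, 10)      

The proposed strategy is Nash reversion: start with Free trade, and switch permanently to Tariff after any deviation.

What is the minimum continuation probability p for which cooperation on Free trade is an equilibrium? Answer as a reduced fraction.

15/19

Expected continuation weight on next period's payoff is β·p = 4/5·p, which plays the role of the discount factor.
Cooperation requires 4/5·p ≥ (29−17)/(29−10) = 12/19, hence p ≥ 15/19.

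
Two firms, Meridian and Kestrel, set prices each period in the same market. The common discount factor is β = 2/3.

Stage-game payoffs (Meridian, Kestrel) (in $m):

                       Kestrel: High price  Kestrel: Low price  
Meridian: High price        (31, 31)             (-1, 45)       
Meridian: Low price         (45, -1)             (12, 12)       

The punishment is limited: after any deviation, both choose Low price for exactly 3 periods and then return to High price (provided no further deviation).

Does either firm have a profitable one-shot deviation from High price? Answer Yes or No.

No

IC: β+…+β^3 ≥ (45−31)/(31−12) = 14/19.
At β = 2/3: partial sum = 1.4074 ≥ 0.7368. Cooperation sustainable.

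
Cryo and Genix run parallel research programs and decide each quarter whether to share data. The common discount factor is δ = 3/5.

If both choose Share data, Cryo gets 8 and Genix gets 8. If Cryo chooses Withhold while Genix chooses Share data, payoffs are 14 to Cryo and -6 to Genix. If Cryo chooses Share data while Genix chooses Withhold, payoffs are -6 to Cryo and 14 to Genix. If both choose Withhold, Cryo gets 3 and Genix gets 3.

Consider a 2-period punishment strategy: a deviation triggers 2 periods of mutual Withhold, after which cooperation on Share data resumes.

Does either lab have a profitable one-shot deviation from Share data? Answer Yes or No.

A one-shot deviation gives 14 now, then 3 for 2 periods, then back to 8.
Gain from deviating: (14−8) today; loss: (8−3) in each of the next 2 periods.
No-deviation condition: (8−3)(δ+…+δ^2) ≥ 14−8, i.e. δ+…+δ^2 ≥ 6/5.
At δ = 3/5: δ+…+δ^2 = 0.9600 < 1.2000.
So cooperation is not sustainable.

Yes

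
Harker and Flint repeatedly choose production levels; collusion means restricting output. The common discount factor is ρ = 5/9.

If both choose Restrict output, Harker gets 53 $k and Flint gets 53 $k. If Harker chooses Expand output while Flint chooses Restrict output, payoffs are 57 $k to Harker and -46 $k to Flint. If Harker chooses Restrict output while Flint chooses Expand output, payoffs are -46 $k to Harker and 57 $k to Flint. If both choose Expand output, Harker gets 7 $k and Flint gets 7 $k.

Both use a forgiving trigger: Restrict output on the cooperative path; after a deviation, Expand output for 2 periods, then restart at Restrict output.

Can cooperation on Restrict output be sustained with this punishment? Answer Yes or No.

Yes

IC: ρ+…+ρ^2 ≥ (57−53)/(53−7) = 2/23.
At ρ = 5/9: partial sum = 0.8642 ≥ 0.0870. Cooperation sustainable.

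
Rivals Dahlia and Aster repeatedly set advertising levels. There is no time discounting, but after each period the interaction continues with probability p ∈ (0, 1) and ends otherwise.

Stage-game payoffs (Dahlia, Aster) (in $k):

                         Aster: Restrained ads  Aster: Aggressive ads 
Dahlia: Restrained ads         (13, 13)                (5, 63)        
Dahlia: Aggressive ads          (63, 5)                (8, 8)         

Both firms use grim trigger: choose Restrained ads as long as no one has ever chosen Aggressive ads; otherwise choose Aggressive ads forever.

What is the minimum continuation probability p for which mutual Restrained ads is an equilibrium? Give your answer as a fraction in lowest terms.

With no time discounting, the continuation probability p plays the role of the discount factor.
Grim-trigger IC: 13/(1−p) ≥ 63 + 8p/(1−p) ⇒ p ≥ (63−13)/(63−8) = 10/11.

10/11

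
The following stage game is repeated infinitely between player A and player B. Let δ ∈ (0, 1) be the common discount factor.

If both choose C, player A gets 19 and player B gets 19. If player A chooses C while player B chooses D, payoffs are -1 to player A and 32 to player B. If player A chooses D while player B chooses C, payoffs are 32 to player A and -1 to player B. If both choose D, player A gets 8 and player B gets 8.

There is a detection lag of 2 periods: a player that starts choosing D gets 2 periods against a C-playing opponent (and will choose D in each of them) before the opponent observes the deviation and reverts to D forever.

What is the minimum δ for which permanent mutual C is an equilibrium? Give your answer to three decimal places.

Deviating for the 2 undetected periods gains 32−19 = 13 per period over cooperation, then loses 19−8 = 11 per period forever once punishment starts.
Gain: 13(1 + δ + … + δ^1); loss: 11·δ^2/(1−δ).
No profitable deviation ⇔ 13(1−δ^2) ≤ 11·δ^2, i.e. δ^2 ≥ 13/(13+11) = 13/24.
Hence δ ≥ (13/24)^(1/2) ≈ 0.736.

0.736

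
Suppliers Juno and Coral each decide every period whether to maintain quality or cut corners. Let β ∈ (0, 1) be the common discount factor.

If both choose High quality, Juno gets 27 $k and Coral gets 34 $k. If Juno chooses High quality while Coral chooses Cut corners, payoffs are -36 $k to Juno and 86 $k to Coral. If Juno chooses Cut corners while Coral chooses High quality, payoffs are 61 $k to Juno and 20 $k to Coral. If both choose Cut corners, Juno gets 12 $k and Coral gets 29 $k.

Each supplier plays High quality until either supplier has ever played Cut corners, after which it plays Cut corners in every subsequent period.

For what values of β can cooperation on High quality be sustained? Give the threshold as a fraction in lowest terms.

52/57

Juno's threshold: (61−27)/(61−12) = 34/49.
Coral's threshold: (86−34)/(86−29) = 52/57.
34/49 < 52/57, so Coral binds and β* = 52/57.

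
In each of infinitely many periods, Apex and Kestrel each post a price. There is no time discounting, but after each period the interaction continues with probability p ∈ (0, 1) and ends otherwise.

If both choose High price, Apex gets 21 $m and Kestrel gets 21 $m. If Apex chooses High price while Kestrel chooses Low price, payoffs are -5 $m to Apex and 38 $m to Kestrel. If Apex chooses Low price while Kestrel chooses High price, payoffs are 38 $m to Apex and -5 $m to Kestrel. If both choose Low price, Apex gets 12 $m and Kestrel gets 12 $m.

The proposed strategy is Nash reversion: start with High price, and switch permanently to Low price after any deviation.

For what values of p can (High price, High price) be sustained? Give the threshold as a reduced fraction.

Expected cooperation value is 21 + p·21 + p²·21 + … = 21/(1−p); deviation gives 38 + p·12/(1−p).
21 ≥ 38(1−p) + 12p ⇒ 26p ≥ 17 ⇒ p ≥ 17/26.

17/26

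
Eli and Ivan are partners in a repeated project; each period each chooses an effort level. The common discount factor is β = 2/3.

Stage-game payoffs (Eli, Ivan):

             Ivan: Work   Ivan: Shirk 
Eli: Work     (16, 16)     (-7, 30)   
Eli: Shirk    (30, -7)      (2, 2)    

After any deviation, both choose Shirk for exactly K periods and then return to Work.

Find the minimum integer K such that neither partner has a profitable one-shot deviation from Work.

No profitable deviation requires (16−2)(β+…+β^K) ≥ 30−16, i.e. β+…+β^K ≥ 1 ≈ 1.0000.
With β = 2/3, the partial sums are K=1: 0.6667, K=2: 1.1111.
K = 2 is the first length at which the sum reaches 1.0000.

2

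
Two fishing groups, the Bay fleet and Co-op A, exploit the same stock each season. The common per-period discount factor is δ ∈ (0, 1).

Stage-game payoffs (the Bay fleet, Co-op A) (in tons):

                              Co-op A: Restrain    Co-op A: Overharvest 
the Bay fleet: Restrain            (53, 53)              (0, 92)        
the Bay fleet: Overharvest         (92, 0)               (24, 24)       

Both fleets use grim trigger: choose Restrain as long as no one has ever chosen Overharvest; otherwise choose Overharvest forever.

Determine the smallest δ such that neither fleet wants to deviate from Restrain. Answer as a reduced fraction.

39/68

One-period gain from deviating is 92 − 53 = 39. The loss is 53 − 24 = 29 in every subsequent period, with present value 29·δ/(1−δ).
Deviation is unprofitable when 29·δ/(1−δ) ≥ 39, i.e. δ/(1−δ) ≥ 39/29.
Equivalently δ ≥ 39/(39+29) = 39/68.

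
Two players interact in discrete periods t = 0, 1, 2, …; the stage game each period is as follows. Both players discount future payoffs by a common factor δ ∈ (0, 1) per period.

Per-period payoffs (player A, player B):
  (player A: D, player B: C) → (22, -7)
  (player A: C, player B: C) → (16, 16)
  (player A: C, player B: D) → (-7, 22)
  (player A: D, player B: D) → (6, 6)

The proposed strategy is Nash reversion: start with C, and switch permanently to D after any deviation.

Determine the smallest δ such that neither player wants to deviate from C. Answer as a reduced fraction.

3/8

One-period gain from deviating is 22 − 16 = 6. The loss is 16 − 6 = 10 in every subsequent period, with present value 10·δ/(1−δ).
Deviation is unprofitable when 10·δ/(1−δ) ≥ 6, i.e. δ/(1−δ) ≥ 3/5.
Equivalently δ ≥ 6/(6+10) = 3/8.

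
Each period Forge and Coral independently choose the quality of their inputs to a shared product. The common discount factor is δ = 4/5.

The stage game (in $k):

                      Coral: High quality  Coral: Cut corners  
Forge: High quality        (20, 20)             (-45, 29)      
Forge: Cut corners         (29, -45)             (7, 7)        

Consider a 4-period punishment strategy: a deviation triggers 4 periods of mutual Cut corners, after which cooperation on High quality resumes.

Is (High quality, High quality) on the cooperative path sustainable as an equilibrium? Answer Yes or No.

Yes

A one-shot deviation gives 29 now, then 7 for 4 periods, then back to 20.
Gain from deviating: (29−20) today; loss: (20−7) in each of the next 4 periods.
No-deviation condition: (20−7)(δ+…+δ^4) ≥ 29−20, i.e. δ+…+δ^4 ≥ 9/13.
At δ = 4/5: δ+…+δ^4 = 2.3616 ≥ 0.6923.
So cooperation is sustainable.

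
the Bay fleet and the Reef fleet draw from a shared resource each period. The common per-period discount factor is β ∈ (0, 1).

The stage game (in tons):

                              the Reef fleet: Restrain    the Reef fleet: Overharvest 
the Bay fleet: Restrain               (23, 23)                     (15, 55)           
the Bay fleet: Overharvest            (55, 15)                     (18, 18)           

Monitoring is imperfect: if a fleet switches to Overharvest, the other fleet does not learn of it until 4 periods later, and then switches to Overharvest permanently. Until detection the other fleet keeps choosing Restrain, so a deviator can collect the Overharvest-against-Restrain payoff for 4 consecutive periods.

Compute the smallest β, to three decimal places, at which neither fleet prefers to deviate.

Deviating for the 4 undetected periods gains 55−23 = 32 per period over cooperation, then loses 23−18 = 5 per period forever once punishment starts.
Gain: 32(1 + β + … + β^3); loss: 5·β^4/(1−β).
No profitable deviation ⇔ 32(1−β^4) ≤ 5·β^4, i.e. β^4 ≥ 32/(32+5) = 32/37.
Hence β ≥ (32/37)^(1/4) ≈ 0.964.

0.964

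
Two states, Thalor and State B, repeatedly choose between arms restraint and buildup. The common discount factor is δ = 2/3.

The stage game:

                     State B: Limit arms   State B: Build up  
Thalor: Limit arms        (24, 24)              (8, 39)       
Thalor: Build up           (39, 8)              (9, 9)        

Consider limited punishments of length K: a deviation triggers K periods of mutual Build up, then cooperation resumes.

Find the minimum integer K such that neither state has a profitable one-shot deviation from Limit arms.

Need Σ_{k=1}^{K} δ^k ≥ (39−24)/(24−9) = 1.0000 at δ = 2/3.
At K = 1 the sum is 0.6667 < 1.0000; at K = 2 it is 1.1111 ≥ 1.0000.
So the minimum punishment length is K = 2.

2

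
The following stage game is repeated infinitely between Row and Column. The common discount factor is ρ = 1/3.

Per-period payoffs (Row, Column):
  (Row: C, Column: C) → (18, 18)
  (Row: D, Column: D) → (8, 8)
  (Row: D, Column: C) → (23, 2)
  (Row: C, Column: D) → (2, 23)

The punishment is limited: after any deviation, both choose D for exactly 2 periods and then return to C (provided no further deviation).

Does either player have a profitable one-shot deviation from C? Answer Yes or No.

A one-shot deviation gives 23 now, then 8 for 2 periods, then back to 18.
Gain from deviating: (23−18) today; loss: (18−8) in each of the next 2 periods.
No-deviation condition: (18−8)(ρ+…+ρ^2) ≥ 23−18, i.e. ρ+…+ρ^2 ≥ 1/2.
At ρ = 1/3: ρ+…+ρ^2 = 0.4444 < 0.5000.
So cooperation is not sustainable.

Yes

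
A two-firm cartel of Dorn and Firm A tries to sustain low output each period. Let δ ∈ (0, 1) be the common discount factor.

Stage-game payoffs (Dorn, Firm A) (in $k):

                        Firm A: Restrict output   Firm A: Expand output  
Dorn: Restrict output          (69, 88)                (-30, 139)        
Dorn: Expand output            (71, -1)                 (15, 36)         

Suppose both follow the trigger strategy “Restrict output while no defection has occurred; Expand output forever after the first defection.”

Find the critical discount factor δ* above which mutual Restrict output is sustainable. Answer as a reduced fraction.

Dorn's threshold: (71−69)/(71−15) = 1/28.
Firm A's threshold: (139−88)/(139−36) = 51/103.
1/28 < 51/103, so Firm A binds and δ* = 51/103.

51/103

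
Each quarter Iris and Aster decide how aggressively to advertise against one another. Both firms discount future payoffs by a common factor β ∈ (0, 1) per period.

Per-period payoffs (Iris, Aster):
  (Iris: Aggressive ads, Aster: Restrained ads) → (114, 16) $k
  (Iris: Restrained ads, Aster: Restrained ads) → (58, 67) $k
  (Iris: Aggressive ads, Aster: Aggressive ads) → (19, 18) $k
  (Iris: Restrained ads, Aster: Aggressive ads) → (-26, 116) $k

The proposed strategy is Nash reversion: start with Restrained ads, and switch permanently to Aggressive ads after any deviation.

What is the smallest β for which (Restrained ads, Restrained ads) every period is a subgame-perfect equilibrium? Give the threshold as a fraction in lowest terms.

56/95

Iris's threshold: (114−58)/(114−19) = 56/95.
Aster's threshold: (116−67)/(116−18) = 1/2.
56/95 > 1/2, so Iris binds and β* = 56/95.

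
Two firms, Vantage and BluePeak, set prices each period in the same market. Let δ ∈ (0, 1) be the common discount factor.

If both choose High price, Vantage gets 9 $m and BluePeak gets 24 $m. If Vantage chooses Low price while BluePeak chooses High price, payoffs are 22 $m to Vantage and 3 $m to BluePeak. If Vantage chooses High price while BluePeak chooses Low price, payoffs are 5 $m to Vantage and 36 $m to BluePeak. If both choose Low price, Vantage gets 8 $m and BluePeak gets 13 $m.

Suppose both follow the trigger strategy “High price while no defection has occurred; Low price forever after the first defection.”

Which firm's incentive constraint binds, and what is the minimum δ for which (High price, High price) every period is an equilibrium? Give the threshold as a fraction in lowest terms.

Vantage: cooperation gives 9 each period; deviation gives 22 once then 8 forever.
  9/(1−δ) ≥ 22 + 8δ/(1−δ) ⇒ δ ≥ 13/14.
BluePeak: cooperation gives 24 each period; deviation gives 36 once then 13 forever.
  δ ≥ 12/23.
Both must hold, so the binding constraint is Vantage's: δ ≥ 13/14.

Vantage; δ ≥ 13/14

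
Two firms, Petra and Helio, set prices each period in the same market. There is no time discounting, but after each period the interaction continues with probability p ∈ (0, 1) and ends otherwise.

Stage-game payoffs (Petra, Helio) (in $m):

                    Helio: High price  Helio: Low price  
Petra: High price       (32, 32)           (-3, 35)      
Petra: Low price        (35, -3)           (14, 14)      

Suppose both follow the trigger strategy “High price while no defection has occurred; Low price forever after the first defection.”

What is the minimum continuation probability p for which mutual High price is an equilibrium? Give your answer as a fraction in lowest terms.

Expected cooperation value is 32 + p·32 + p²·32 + … = 32/(1−p); deviation gives 35 + p·14/(1−p).
32 ≥ 35(1−p) + 14p ⇒ 21p ≥ 3 ⇒ p ≥ 3/21 = 1/7.

1/7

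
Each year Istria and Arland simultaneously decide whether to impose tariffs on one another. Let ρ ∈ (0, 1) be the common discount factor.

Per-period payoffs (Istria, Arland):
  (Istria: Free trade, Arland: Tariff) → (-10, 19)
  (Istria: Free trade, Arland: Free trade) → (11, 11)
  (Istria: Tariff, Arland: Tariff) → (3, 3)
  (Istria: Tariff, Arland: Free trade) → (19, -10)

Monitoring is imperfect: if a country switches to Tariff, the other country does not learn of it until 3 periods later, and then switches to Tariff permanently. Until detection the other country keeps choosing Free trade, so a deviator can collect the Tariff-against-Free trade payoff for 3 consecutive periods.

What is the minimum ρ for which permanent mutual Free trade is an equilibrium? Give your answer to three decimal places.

0.794

A deviator earns 19 for 3 periods, then 3 forever; cooperating earns 11 forever. Multiplying the IC by (1−ρ):
11 ≥ 19(1−ρ^3) + 3ρ^3, so 16·ρ^3 ≥ 8 and ρ^3 ≥ 1/2.
ρ ≥ (1/2)^(1/3) ≈ 0.794.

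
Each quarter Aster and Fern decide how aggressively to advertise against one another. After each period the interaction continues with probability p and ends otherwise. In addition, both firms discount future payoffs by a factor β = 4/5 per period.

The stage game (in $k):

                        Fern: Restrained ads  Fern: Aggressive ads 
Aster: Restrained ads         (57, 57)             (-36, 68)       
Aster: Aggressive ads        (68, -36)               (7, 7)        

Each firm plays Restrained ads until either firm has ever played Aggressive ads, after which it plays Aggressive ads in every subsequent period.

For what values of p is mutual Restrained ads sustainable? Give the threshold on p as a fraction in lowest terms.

55/244

With continuation probability p and discount β, the effective per-period discount factor is βp.
Grim-trigger IC: βp ≥ (68−57)/(68−7) = 11/61.
So p ≥ (11/61)/(4/5) = 55/244.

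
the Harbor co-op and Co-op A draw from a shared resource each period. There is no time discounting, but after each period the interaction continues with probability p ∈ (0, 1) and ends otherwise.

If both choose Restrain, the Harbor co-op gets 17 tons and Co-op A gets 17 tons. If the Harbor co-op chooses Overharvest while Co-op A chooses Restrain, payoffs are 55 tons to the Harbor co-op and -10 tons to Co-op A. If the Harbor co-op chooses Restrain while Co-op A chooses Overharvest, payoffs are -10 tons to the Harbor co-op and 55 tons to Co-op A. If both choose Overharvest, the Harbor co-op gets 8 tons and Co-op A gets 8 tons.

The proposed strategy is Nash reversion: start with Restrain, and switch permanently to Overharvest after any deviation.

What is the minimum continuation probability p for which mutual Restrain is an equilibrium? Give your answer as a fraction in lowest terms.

38/47

Expected cooperation value is 17 + p·17 + p²·17 + … = 17/(1−p); deviation gives 55 + p·8/(1−p).
17 ≥ 55(1−p) + 8p ⇒ 47p ≥ 38 ⇒ p ≥ 38/47.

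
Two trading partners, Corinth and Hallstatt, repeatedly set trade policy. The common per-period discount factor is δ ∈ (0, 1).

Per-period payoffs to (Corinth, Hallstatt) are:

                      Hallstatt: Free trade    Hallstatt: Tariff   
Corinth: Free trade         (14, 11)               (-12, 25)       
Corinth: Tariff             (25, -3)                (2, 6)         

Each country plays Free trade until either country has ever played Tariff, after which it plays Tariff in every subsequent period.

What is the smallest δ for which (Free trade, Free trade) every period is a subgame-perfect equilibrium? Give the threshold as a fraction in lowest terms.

14/19

For Corinth: deviation gain 25−14 = 11, per-period punishment loss 14−2 = 12. IC gives δ ≥ 11/23.
For Hallstatt: gain 14, loss 5 per period, so δ ≥ 14/19.
The tighter constraint is Hallstatt's, so cooperation needs δ ≥ 14/19.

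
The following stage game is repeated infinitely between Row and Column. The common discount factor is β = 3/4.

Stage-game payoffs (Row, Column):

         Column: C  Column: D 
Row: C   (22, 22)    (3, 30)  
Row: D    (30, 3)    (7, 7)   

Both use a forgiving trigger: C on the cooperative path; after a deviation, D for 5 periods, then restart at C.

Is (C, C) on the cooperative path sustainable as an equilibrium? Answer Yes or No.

Yes

Comparing payoff streams over the 6 periods until play realigns: cooperate → 22(1+β+…+β^5); deviate → 30 + 7(β+…+β^5).
Cooperation is sustained iff (22−7)(β+…+β^5) ≥ 30−22.
β+…+β^5 = 3/4·(1−(3/4)^5)/(1−3/4) = 2.2881, and (30−22)/(22−7) = 0.5333.
2.2881 ≥ 0.5333, so cooperation is sustainable.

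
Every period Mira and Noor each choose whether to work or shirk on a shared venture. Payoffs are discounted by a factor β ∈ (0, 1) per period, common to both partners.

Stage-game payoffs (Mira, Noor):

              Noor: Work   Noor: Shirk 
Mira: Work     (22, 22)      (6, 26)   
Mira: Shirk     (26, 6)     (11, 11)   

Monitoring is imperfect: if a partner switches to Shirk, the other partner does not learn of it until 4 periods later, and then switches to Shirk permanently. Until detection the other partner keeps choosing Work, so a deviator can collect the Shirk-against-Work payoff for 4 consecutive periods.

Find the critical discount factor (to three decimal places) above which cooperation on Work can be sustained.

0.719

Deviating for the 4 undetected periods gains 26−22 = 4 per period over cooperation, then loses 22−11 = 11 per period forever once punishment starts.
Gain: 4(1 + β + … + β^3); loss: 11·β^4/(1−β).
No profitable deviation ⇔ 4(1−β^4) ≤ 11·β^4, i.e. β^4 ≥ 4/(4+11) = 4/15.
Hence β ≥ (4/15)^(1/4) ≈ 0.719.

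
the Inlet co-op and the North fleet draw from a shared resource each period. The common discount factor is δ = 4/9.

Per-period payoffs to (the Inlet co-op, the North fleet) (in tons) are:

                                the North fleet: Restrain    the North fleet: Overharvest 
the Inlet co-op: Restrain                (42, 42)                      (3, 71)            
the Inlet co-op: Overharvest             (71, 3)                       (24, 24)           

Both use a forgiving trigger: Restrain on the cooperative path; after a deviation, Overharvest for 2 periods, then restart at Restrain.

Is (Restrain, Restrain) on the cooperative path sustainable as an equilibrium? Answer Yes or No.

No

Comparing payoff streams over the 3 periods until play realigns: cooperate → 42(1+δ+…+δ^2); deviate → 71 + 24(δ+…+δ^2).
Cooperation is sustained iff (42−24)(δ+…+δ^2) ≥ 71−42.
δ+…+δ^2 = 4/9·(1−(4/9)^2)/(1−4/9) = 0.6420, and (71−42)/(42−24) = 1.6111.
0.6420 < 1.6111, so cooperation is not sustainable.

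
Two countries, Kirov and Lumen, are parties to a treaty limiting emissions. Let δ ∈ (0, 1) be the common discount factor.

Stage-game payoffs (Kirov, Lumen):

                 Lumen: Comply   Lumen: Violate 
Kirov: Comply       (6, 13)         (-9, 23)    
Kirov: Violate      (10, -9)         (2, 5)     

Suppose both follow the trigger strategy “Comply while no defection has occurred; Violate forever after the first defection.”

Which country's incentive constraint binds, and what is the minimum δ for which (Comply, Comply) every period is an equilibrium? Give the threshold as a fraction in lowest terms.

Kirov: cooperation gives 6 each period; deviation gives 10 once then 2 forever.
  6/(1−δ) ≥ 10 + 2δ/(1−δ) ⇒ δ ≥ 4/8 = 1/2.
Lumen: cooperation gives 13 each period; deviation gives 23 once then 5 forever.
  δ ≥ 10/18 = 5/9.
Both must hold, so the binding constraint is Lumen's: δ ≥ 5/9.

Lumen; δ ≥ 5/9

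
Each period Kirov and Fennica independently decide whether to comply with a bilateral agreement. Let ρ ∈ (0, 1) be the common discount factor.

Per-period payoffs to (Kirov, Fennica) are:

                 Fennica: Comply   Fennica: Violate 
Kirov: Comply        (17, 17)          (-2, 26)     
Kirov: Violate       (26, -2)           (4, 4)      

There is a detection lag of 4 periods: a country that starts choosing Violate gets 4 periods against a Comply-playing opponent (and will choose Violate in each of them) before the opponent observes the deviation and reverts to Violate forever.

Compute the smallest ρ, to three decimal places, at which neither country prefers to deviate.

Deviating for the 4 undetected periods gains 26−17 = 9 per period over cooperation, then loses 17−4 = 13 per period forever once punishment starts.
Gain: 9(1 + ρ + … + ρ^3); loss: 13·ρ^4/(1−ρ).
No profitable deviation ⇔ 9(1−ρ^4) ≤ 13·ρ^4, i.e. ρ^4 ≥ 9/(9+13) = 9/22.
Hence ρ ≥ (9/22)^(1/4) ≈ 0.800.

0.800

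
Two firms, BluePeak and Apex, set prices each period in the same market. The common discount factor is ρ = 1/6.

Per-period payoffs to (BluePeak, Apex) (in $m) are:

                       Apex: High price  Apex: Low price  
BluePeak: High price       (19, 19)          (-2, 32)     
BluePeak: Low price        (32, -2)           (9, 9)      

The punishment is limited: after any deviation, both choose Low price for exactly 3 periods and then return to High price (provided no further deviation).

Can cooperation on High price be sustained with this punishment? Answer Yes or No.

IC: ρ+…+ρ^3 ≥ (32−19)/(19−9) = 13/10.
At ρ = 1/6: partial sum = 0.1991 < 1.3000. Cooperation not sustainable.

No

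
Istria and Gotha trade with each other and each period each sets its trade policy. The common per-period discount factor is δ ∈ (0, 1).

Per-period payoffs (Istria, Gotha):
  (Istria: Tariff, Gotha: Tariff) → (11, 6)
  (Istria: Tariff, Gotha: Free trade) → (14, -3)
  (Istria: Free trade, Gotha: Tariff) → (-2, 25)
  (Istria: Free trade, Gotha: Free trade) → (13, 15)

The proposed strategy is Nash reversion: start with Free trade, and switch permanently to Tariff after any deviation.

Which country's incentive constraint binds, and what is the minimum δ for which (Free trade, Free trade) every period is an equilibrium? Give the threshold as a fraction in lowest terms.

Gotha; δ ≥ 10/19

Istria: cooperation gives 13 each period; deviation gives 14 once then 11 forever.
  13/(1−δ) ≥ 14 + 11δ/(1−δ) ⇒ δ ≥ 1/3.
Gotha: cooperation gives 15 each period; deviation gives 25 once then 6 forever.
  δ ≥ 10/19.
Both must hold, so the binding constraint is Gotha's: δ ≥ 10/19.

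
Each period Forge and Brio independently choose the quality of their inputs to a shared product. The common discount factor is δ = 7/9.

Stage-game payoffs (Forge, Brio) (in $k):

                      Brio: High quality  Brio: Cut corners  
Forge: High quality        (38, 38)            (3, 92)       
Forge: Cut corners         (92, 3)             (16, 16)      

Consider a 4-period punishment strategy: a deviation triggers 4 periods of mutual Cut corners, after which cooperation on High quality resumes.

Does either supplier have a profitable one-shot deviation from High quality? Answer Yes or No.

Yes

A one-shot deviation gives 92 now, then 16 for 4 periods, then back to 38.
Gain from deviating: (92−38) today; loss: (38−16) in each of the next 4 periods.
No-deviation condition: (38−16)(δ+…+δ^4) ≥ 92−38, i.e. δ+…+δ^4 ≥ 27/11.
At δ = 7/9: δ+…+δ^4 = 2.2192 < 2.4545.
So cooperation is not sustainable.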